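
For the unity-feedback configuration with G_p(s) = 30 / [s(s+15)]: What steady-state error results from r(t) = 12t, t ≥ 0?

The open loop has one pole at the origin → type 1 system.
K_v = lim_{s→0} s·G_p(s) = 30 / (15) = 2.
e_ss = 12/K_v = 12/2 = 6.

6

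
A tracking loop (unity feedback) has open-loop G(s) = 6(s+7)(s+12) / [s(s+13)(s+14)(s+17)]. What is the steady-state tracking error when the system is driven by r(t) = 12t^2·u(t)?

G(s) has one factor of s in the denominator, so the system is type 1.
For a type-1 system K_a = 0, so e_ss to a parabolic input is unbounded.

infinity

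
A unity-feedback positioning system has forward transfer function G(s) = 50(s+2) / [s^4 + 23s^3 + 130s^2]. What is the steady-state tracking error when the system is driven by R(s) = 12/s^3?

Lowest-order denominator term is 130s^2, so the open loop has 2 poles at the origin → type 2 system.
K_a = lim_{s→0} s^2·G(s) = 50·2 / 130 = 10/13.
r(t) = 6t^2 gives R(s) = 12/s^3.
e_ss = 12/K_a = 12/(10/13) = 15.6.

15.6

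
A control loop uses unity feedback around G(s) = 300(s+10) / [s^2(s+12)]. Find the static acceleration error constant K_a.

250

System type = 2 (two poles at s=0).
K_a = lim_{s→0} s^2·G(s) = 300·10 / (12) = 250.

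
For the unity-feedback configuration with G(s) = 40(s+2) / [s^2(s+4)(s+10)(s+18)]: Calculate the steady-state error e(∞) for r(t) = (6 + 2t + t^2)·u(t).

18

G(s) has two factors of s in the denominator, so the system is type 2. Taking each input component in turn:
  • 6: tracked with zero error.
  • 2t: tracked with zero error.
  • t^2: e_ss = 2/K_a with K_a=1/9 → 18.
Total e_ss = 18.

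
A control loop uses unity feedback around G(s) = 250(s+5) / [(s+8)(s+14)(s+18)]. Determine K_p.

625/1008

The open loop has no poles at the origin → type 0 system.
K_p = lim_{s→0} G(s) = 250·5 / (8·14·18) = 625/1008.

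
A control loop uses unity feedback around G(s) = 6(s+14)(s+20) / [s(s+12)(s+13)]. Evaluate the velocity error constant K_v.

140/13

The open loop has one pole at the origin → type 1 system.
K_v = lim_{s→0} s·G(s) = 6·14·20 / (12·13) = 140/13.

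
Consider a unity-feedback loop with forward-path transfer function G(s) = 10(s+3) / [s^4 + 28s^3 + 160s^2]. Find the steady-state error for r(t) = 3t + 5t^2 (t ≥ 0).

The denominator has no term below 160s^2 — 2 poles at s=0, type 2. Taking each input component in turn:
  • 3t: tracked with zero error.
  • 5t^2: e_ss = 10/K_a with K_a=0.1875 → 160/3.
Total e_ss = 160/3.

160/3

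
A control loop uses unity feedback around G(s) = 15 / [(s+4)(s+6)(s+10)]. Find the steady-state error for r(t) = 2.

No free integrators in G(s): this is a type 0 system.
K_p = lim_{s→0} G(s) = 15 / (4·6·10) = 0.0625.
e_ss = 2/(1 + K_p) = 2/1.0625 = 32/17.

32/17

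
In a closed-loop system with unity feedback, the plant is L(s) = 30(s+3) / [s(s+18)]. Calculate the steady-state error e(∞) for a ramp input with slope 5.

One free integrator in L(s): this is a type 1 system.
K_v = lim_{s→0} s·L(s) = 30·3 / (18) = 5.
e_ss = 5/K_v = 5/5 = 1.

1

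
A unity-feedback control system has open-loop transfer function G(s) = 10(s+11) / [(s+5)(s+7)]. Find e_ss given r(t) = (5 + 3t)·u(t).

G(s) has no factors of s in the denominator, so the system is type 0. Taking each input component in turn:
  • 5: e_ss = 5/(1+K_p) with K_p=22/7 → 35/29.
  • 3t: a type-0 system cannot track it, e_ss → ∞.
The unbounded component dominates.

infinity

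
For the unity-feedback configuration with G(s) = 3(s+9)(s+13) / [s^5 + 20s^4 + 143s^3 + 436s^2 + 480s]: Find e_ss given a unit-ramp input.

The denominator has no term below 480s — 1 pole at s=0, type 1.
K_v = lim_{s→0} s·G(s) = 3·9·13 / 480 = 117/160.
e_ss = 1/K_v = 1/(117/160) = 160/117.

160/117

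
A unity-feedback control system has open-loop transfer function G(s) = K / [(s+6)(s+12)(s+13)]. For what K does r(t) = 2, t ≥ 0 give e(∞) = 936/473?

G(s) has no factors of s in the denominator, so the system is type 0.
K_p = lim_{s→0} G(s) = K / (6·12·13) = (1/936)·K.
e_ss = 2/(1 + K_p) = 936/473 ⇒ 1 + (1/936)·K = 473/468 ⇒ K = 10.

10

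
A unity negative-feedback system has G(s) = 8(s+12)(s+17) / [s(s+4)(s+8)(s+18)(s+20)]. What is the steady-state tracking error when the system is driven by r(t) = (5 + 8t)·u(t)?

System type = 1 (one pole at s=0). Treating each term separately:
  • 5: tracked with zero error.
  • 8t: e_ss = 8/K_v with K_v=17/120 → 960/17.
Total e_ss = 960/17.

960/17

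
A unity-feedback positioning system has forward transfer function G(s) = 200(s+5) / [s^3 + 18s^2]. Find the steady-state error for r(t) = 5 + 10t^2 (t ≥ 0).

0.36

Lowest-order denominator term is 18s^2, so the open loop has 2 poles at the origin → type 2 system. By superposition:
  • 5: tracked with zero error.
  • 10t^2: e_ss = 20/K_a with K_a=500/9 → 0.36.
Total e_ss = 0.36.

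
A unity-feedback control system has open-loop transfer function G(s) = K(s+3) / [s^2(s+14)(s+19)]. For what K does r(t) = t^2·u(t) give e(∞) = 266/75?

50

The open loop has two poles at the origin → type 2 system.
K_a = lim_{s→0} s^2·G(s) = K·3 / (14·19) = (3/266)·K.
e_ss = 2/K_a = 266/75 ⇒ K_a = 75/133 ⇒ K = (75/133)/(3/266) = 50.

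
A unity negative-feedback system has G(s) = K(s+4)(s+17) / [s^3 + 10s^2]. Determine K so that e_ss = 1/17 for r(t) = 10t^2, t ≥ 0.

50

Factoring s^2 from the denominator leaves a polynomial with constant term 10, so the system is type 2.
K_a = lim_{s→0} s^2·G(s) = K·4·17 / 10 = 6.8·K.
e_ss = 20/K_a = 1/17 ⇒ K_a = 340 ⇒ K = 340/6.8 = 50.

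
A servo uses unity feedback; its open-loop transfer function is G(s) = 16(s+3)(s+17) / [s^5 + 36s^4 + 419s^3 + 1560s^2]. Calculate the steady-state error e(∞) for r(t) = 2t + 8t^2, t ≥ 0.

520/17

Lowest-order denominator term is 1560s^2, so the open loop has 2 poles at the origin → type 2 system. Treating each term separately:
  • 2t: tracked with zero error.
  • 8t^2: e_ss = 16/K_a with K_a=34/65 → 520/17.
Total e_ss = 520/17.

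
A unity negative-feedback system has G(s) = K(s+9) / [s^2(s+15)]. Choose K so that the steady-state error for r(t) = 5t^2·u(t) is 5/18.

System type = 2 (two poles at s=0).
K_a = lim_{s→0} s^2·G(s) = K·9 / (15) = 0.6·K.
e_ss = 10/K_a = 5/18 ⇒ K_a = 36 ⇒ K = 36/0.6 = 60.

60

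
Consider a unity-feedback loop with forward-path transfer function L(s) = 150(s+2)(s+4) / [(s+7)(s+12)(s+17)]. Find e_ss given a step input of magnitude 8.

952/219

The open loop has no poles at the origin → type 0 system.
K_p = lim_{s→0} L(s) = 150·2·4 / (7·12·17) = 100/119.
e_ss = 8/(1 + K_p) = 8/(219/119) = 952/219.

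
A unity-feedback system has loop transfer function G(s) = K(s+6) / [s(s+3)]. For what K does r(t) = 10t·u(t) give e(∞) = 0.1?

One free integrator in G(s): this is a type 1 system.
K_v = lim_{s→0} s·G(s) = K·6 / (3) = 2·K.
e_ss = 10/K_v = 0.1 ⇒ K_v = 100 ⇒ K = 100/2 = 50.

50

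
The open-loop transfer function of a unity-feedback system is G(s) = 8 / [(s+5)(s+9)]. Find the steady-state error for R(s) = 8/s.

360/53

The open loop has no poles at the origin → type 0 system.
K_p = lim_{s→0} G(s) = 8 / (5·9) = 8/45.
e_ss = 8/(1 + K_p) = 8/(53/45) = 360/53.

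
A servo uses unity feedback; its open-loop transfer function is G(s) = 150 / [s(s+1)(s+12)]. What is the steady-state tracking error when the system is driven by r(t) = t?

0.08

The open loop has one pole at the origin → type 1 system.
K_v = lim_{s→0} s·G(s) = 150 / (1·12) = 12.5.
e_ss = 1/K_v = 1/12.5 = 0.08.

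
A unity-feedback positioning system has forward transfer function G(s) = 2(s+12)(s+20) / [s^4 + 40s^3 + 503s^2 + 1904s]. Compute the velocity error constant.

Factoring s from the denominator leaves a polynomial with constant term 1904, so the system is type 1.
K_v = lim_{s→0} s·G(s) = 2·12·20 / 1904 = 30/119.

30/119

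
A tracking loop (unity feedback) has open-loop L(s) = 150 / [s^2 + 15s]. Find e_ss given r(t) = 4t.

0.4

Factoring s from the denominator leaves a polynomial with constant term 15, so the system is type 1.
K_v = lim_{s→0} s·L(s) = 150 / 15 = 10.
e_ss = 4/K_v = 4/10 = 0.4.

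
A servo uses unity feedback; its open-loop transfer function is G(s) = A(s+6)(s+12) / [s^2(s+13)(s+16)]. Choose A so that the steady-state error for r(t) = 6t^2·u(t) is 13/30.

80

The open loop has two poles at the origin → type 2 system.
K_a = lim_{s→0} s^2·G(s) = A·6·12 / (13·16) = (9/26)·A.
e_ss = 12/K_a = 13/30 ⇒ K_a = 360/13 ⇒ A = (360/13)/(9/26) = 80.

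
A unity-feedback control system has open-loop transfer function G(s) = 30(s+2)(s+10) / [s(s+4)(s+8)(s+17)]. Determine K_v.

75/68

The open loop has one pole at the origin → type 1 system.
K_v = lim_{s→0} s·G(s) = 30·2·10 / (4·8·17) = 75/68.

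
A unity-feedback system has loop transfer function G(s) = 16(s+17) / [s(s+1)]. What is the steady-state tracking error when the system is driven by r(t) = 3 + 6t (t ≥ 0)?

The open loop has one pole at the origin → type 1 system. Taking each input component in turn:
  • 3: tracked with zero error.
  • 6t: e_ss = 6/K_v with K_v=272 → 3/136.
Total e_ss = 3/136.

3/136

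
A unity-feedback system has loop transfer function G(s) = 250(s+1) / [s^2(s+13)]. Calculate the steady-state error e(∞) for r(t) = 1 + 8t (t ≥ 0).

Two free integrators in G(s): this is a type 2 system. Taking each input component in turn:
  • 1: tracked with zero error.
  • 8t: tracked with zero error.
Total e_ss = 0.

0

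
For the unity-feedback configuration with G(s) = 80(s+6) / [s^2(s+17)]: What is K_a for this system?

The open loop has two poles at the origin → type 2 system.
K_a = lim_{s→0} s^2·G(s) = 80·6 / (17) = 480/17.

480/17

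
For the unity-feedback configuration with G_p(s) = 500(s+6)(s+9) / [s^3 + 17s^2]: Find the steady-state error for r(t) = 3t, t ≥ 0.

Lowest-order denominator term is 17s^2, so the open loop has 2 poles at the origin → type 2 system.
A type-2 system has K_v = ∞, so it tracks a ramp input with zero steady-state error.

0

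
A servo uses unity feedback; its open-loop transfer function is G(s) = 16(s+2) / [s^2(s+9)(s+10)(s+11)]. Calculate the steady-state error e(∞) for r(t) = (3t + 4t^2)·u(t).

System type = 2 (two poles at s=0). Taking each input component in turn:
  • 3t: tracked with zero error.
  • 4t^2: e_ss = 8/K_a with K_a=16/495 → 247.5.
Total e_ss = 247.5.

247.5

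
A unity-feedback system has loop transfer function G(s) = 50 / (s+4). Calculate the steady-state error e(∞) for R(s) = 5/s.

10/27

G(s) has no factors of s in the denominator, so the system is type 0.
K_p = lim_{s→0} G(s) = 50 / (4) = 12.5.
e_ss = 5/(1 + K_p) = 5/13.5 = 10/27.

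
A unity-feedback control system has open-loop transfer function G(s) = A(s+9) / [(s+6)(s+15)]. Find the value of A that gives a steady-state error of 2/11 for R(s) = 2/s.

100

The open loop has no poles at the origin → type 0 system.
K_p = lim_{s→0} G(s) = A·9 / (6·15) = 0.1·A.
e_ss = 2/(1 + K_p) = 2/11 ⇒ 1 + 0.1·A = 11 ⇒ A = 100.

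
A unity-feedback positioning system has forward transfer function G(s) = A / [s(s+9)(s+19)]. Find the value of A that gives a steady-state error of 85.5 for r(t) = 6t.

12

System type = 1 (one pole at s=0).
K_v = lim_{s→0} s·G(s) = A / (9·19) = (1/171)·A.
e_ss = 6/K_v = 85.5 ⇒ K_v = 4/57 ⇒ A = (4/57)/(1/171) = 12.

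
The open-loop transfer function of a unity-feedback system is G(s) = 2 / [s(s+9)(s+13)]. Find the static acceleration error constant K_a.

0

G(s) has one factor of s in the denominator, so the system is type 1.
K_a = lim_{s→0} s^2·G(s) = 0 (the extra factor of s kills the finite limit).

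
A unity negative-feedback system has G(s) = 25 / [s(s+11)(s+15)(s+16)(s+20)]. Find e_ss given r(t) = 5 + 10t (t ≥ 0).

21120

System type = 1 (one pole at s=0). Taking each input component in turn:
  • 5: tracked with zero error.
  • 10t: e_ss = 10/K_v with K_v=1/2112 → 21120.
Total e_ss = 21120.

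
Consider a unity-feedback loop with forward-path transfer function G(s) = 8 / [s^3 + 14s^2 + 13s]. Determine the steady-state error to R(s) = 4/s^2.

6.5

Lowest-order denominator term is 13s, so the open loop has 1 pole at the origin → type 1 system.
K_v = lim_{s→0} s·G(s) = 8 / 13 = 8/13.
e_ss = 4/K_v = 4/(8/13) = 6.5.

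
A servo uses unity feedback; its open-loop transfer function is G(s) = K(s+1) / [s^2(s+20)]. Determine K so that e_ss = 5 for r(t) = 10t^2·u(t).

80

The open loop has two poles at the origin → type 2 system.
K_a = lim_{s→0} s^2·G(s) = K·1 / (20) = 0.05·K.
e_ss = 20/K_a = 5 ⇒ K_a = 4 ⇒ K = 4/0.05 = 80.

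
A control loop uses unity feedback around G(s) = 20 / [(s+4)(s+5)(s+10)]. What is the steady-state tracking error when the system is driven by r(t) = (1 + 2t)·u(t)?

The open loop has no poles at the origin → type 0 system. Treating each term separately:
  • 1: e_ss = 1/(1+K_p) with K_p=0.1 → 10/11.
  • 2t: a type-0 system cannot track it, e_ss → ∞.
The unbounded component dominates.

infinity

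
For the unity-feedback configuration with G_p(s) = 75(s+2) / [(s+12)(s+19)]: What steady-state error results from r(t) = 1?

38/63

No free integrators in G_p(s): this is a type 0 system.
K_p = lim_{s→0} G_p(s) = 75·2 / (12·19) = 25/38.
e_ss = 1/(1 + K_p) = 1/(63/38) = 38/63.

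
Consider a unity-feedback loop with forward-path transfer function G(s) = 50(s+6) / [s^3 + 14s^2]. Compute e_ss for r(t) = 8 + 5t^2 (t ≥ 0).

7/15

Factoring s^2 from the denominator leaves a polynomial with constant term 14, so the system is type 2. By superposition:
  • 8: tracked with zero error.
  • 5t^2: e_ss = 10/K_a with K_a=150/7 → 7/15.
Total e_ss = 7/15.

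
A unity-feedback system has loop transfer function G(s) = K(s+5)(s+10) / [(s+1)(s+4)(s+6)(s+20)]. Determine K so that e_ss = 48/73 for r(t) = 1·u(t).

5

G(s) has no factors of s in the denominator, so the system is type 0.
K_p = lim_{s→0} G(s) = K·5·10 / (1·4·6·20) = (5/48)·K.
e_ss = 1/(1 + K_p) = 48/73 ⇒ 1 + (5/48)·K = 73/48 ⇒ K = 5.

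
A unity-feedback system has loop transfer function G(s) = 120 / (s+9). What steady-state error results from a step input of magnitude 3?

G(s) has no factors of s in the denominator, so the system is type 0.
K_p = lim_{s→0} G(s) = 120 / (9) = 40/3.
e_ss = 3/(1 + K_p) = 3/(43/3) = 9/43.

9/43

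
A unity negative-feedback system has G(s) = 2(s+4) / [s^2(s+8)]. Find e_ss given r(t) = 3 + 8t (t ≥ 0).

0

The open loop has two poles at the origin → type 2 system. Taking each input component in turn:
  • 3: tracked with zero error.
  • 8t: tracked with zero error.
Total e_ss = 0.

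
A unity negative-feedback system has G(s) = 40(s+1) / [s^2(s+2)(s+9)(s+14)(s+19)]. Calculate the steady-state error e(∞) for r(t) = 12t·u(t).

G(s) has two factors of s in the denominator, so the system is type 2.
A type-2 system has K_v = ∞, so it tracks a ramp input with zero steady-state error.

0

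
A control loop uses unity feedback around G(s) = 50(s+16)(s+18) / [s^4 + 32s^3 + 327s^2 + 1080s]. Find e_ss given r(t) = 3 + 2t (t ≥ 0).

Lowest-order denominator term is 1080s, so the open loop has 1 pole at the origin → type 1 system. Taking each input component in turn:
  • 3: tracked with zero error.
  • 2t: e_ss = 2/K_v with K_v=40/3 → 0.15.
Total e_ss = 0.15.

0.15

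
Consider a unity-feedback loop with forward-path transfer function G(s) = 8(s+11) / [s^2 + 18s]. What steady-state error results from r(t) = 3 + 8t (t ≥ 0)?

18/11

Factoring s from the denominator leaves a polynomial with constant term 18, so the system is type 1. By superposition:
  • 3: tracked with zero error.
  • 8t: e_ss = 8/K_v with K_v=44/9 → 18/11.
Total e_ss = 18/11.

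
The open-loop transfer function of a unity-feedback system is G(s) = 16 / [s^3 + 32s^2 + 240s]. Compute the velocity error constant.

1/15

Lowest-order denominator term is 240s, so the open loop has 1 pole at the origin → type 1 system.
K_v = lim_{s→0} s·G(s) = 16 / 240 = 1/15.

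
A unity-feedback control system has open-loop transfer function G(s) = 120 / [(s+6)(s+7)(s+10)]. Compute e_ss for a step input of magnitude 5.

No free integrators in G(s): this is a type 0 system.
K_p = lim_{s→0} G(s) = 120 / (6·7·10) = 2/7.
e_ss = 5/(1 + K_p) = 5/(9/7) = 35/9.

35/9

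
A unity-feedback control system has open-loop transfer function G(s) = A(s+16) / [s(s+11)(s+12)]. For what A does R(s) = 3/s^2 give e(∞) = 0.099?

One free integrator in G(s): this is a type 1 system.
K_v = lim_{s→0} s·G(s) = A·16 / (11·12) = (4/33)·A.
e_ss = 3/K_v = 0.099 ⇒ K_v = 1000/33 ⇒ A = (1000/33)/(4/33) = 250.

250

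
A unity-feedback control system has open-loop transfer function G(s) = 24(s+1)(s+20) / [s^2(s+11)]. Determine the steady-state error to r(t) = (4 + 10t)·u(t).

0

The open loop has two poles at the origin → type 2 system. Treating each term separately:
  • 4: tracked with zero error.
  • 10t: tracked with zero error.
Total e_ss = 0.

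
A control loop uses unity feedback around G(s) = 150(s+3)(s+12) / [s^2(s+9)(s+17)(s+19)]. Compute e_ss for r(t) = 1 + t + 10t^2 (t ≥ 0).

323/30

The open loop has two poles at the origin → type 2 system. Treating each term separately:
  • 1: tracked with zero error.
  • t: tracked with zero error.
  • 10t^2: e_ss = 20/K_a with K_a=600/323 → 323/30.
Total e_ss = 323/30.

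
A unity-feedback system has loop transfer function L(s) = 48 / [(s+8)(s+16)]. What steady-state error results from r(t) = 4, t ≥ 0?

32/11

L(s) has no factors of s in the denominator, so the system is type 0.
K_p = lim_{s→0} L(s) = 48 / (8·16) = 0.375.
e_ss = 4/(1 + K_p) = 4/1.375 = 32/11.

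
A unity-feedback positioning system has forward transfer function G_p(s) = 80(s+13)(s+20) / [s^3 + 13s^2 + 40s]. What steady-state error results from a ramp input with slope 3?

3/520

Factoring s from the denominator leaves a polynomial with constant term 40, so the system is type 1.
K_v = lim_{s→0} s·G_p(s) = 80·13·20 / 40 = 520.
e_ss = 3/K_v = 3/520.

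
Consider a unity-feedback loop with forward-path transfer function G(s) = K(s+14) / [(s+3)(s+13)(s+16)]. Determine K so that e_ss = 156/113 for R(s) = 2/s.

20

No free integrators in G(s): this is a type 0 system.
K_p = lim_{s→0} G(s) = K·14 / (3·13·16) = (7/312)·K.
e_ss = 2/(1 + K_p) = 156/113 ⇒ 1 + (7/312)·K = 113/78 ⇒ K = 20.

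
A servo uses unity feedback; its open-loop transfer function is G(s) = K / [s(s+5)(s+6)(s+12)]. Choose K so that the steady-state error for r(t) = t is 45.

System type = 1 (one pole at s=0).
K_v = lim_{s→0} s·G(s) = K / (5·6·12) = (1/360)·K.
e_ss = 1/K_v = 45 ⇒ K_v = 1/45 ⇒ K = (1/45)/(1/360) = 8.

8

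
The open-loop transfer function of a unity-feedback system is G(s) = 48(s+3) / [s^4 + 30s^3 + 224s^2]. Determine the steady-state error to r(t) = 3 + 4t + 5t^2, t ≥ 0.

140/9

The denominator has no term below 224s^2 — 2 poles at s=0, type 2. By superposition:
  • 3: tracked with zero error.
  • 4t: tracked with zero error.
  • 5t^2: e_ss = 10/K_a with K_a=9/14 → 140/9.
Total e_ss = 140/9.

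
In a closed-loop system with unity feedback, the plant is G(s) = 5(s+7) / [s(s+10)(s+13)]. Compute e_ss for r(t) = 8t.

G(s) has one factor of s in the denominator, so the system is type 1.
K_v = lim_{s→0} s·G(s) = 5·7 / (10·13) = 7/26.
e_ss = 8/K_v = 8/(7/26) = 208/7.

208/7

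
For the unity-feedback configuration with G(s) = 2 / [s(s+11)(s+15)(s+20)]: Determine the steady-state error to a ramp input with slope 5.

8250

System type = 1 (one pole at s=0).
K_v = lim_{s→0} s·G(s) = 2 / (11·15·20) = 1/1650.
e_ss = 5/K_v = 5/(1/1650) = 8250.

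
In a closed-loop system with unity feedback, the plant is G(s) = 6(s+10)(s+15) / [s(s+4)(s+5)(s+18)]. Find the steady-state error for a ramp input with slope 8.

3.2

G(s) has one factor of s in the denominator, so the system is type 1.
K_v = lim_{s→0} s·G(s) = 6·10·15 / (4·5·18) = 2.5.
e_ss = 8/K_v = 8/2.5 = 3.2.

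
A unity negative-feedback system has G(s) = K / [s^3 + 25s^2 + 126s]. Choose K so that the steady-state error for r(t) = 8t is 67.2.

The denominator has no term below 126s — 1 pole at s=0, type 1.
K_v = lim_{s→0} s·G(s) = K / 126 = (1/126)·K.
e_ss = 8/K_v = 67.2 ⇒ K_v = 5/42 ⇒ K = (5/42)/(1/126) = 15.

15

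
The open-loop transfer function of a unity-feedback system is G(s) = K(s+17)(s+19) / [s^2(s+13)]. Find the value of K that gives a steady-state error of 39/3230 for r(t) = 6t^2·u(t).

40

Two free integrators in G(s): this is a type 2 system.
K_a = lim_{s→0} s^2·G(s) = K·17·19 / (13) = (323/13)·K.
e_ss = 12/K_a = 39/3230 ⇒ K_a = 12920/13 ⇒ K = (12920/13)/(323/13) = 40.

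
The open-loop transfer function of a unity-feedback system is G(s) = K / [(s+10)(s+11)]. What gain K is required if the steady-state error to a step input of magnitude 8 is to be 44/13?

150

System type = 0 (no poles at s=0).
K_p = lim_{s→0} G(s) = K / (10·11) = (1/110)·K.
e_ss = 8/(1 + K_p) = 44/13 ⇒ 1 + (1/110)·K = 26/11 ⇒ K = 150.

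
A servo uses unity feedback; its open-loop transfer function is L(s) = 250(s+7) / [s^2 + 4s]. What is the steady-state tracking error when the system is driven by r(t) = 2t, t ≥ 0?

4/875

The denominator has no term below 4s — 1 pole at s=0, type 1.
K_v = lim_{s→0} s·L(s) = 250·7 / 4 = 437.5.
e_ss = 2/K_v = 2/437.5 = 4/875.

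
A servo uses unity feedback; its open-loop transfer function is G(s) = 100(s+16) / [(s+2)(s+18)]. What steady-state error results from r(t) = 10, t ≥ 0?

The open loop has no poles at the origin → type 0 system.
K_p = lim_{s→0} G(s) = 100·16 / (2·18) = 400/9.
e_ss = 10/(1 + K_p) = 10/(409/9) = 90/409.

90/409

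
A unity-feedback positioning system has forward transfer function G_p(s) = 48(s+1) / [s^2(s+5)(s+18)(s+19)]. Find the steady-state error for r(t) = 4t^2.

285

System type = 2 (two poles at s=0).
K_a = lim_{s→0} s^2·G_p(s) = 48·1 / (5·18·19) = 8/285.
r(t) = 4t^2 gives R(s) = 8/s^3.
e_ss = 8/K_a = 8/(8/285) = 285.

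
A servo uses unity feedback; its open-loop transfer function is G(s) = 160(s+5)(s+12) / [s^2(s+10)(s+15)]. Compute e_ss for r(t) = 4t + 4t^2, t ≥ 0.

0.125

System type = 2 (two poles at s=0). Taking each input component in turn:
  • 4t: tracked with zero error.
  • 4t^2: e_ss = 8/K_a with K_a=64 → 0.125.
Total e_ss = 0.125.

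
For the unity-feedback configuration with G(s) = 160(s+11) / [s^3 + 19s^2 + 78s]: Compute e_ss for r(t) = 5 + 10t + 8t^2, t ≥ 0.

Lowest-order denominator term is 78s, so the open loop has 1 pole at the origin → type 1 system. Treating each term separately:
  • 5: tracked with zero error.
  • 10t: e_ss = 10/K_v with K_v=880/39 → 39/88.
  • 8t^2: a type-1 system cannot track it, e_ss → ∞.
The unbounded component dominates.

infinity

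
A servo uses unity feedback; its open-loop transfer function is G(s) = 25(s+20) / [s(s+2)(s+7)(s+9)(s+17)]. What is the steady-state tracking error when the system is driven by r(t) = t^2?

G(s) has one factor of s in the denominator, so the system is type 1.
K_a = lim_{s→0} s^2·G(s) = 0; the steady-state error to this parabolic input grows without bound.

infinity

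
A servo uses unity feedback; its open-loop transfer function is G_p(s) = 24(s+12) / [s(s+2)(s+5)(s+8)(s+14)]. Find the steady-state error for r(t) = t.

35/9

One free integrator in G_p(s): this is a type 1 system.
K_v = lim_{s→0} s·G_p(s) = 24·12 / (2·5·8·14) = 9/35.
e_ss = 1/K_v = 1/(9/35) = 35/9.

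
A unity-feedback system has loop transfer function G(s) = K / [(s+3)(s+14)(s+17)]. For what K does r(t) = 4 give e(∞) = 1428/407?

G(s) has no factors of s in the denominator, so the system is type 0.
K_p = lim_{s→0} G(s) = K / (3·14·17) = (1/714)·K.
e_ss = 4/(1 + K_p) = 1428/407 ⇒ 1 + (1/714)·K = 407/357 ⇒ K = 100.

100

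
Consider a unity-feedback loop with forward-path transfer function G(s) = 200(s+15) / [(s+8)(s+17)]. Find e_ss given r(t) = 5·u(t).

85/392

System type = 0 (no poles at s=0).
K_p = lim_{s→0} G(s) = 200·15 / (8·17) = 375/17.
e_ss = 5/(1 + K_p) = 5/(392/17) = 85/392.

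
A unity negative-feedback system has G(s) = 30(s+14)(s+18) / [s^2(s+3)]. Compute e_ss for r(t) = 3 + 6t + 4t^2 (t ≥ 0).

1/315

G(s) has two factors of s in the denominator, so the system is type 2. Treating each term separately:
  • 3: tracked with zero error.
  • 6t: tracked with zero error.
  • 4t^2: e_ss = 8/K_a with K_a=2520 → 1/315.
Total e_ss = 1/315.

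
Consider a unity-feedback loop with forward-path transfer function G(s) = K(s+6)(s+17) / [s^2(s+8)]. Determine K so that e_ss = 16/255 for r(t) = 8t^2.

Two free integrators in G(s): this is a type 2 system.
K_a = lim_{s→0} s^2·G(s) = K·6·17 / (8) = 12.75·K.
e_ss = 16/K_a = 16/255 ⇒ K_a = 255 ⇒ K = 255/12.75 = 20.

20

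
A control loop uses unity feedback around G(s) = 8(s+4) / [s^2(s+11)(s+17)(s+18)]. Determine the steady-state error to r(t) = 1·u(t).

0

The open loop has two poles at the origin → type 2 system.
K_p = ∞ for a type-2 system; e_ss to a step is zero.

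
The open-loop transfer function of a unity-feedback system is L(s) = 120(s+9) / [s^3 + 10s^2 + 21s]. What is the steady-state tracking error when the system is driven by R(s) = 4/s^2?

7/90

Lowest-order denominator term is 21s, so the open loop has 1 pole at the origin → type 1 system.
K_v = lim_{s→0} s·L(s) = 120·9 / 21 = 360/7.
e_ss = 4/K_v = 4/(360/7) = 7/90.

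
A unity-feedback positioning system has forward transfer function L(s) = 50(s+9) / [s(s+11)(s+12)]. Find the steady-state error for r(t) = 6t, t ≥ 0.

1.76

One free integrator in L(s): this is a type 1 system.
K_v = lim_{s→0} s·L(s) = 50·9 / (11·12) = 75/22.
e_ss = 6/K_v = 6/(75/22) = 1.76.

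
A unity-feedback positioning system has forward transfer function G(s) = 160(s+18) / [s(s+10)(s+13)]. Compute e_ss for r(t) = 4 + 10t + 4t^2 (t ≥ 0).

infinity

The open loop has one pole at the origin → type 1 system. Treating each term separately:
  • 4: tracked with zero error.
  • 10t: e_ss = 10/K_v with K_v=288/13 → 65/144.
  • 4t^2: a type-1 system cannot track it, e_ss → ∞.
The unbounded component dominates.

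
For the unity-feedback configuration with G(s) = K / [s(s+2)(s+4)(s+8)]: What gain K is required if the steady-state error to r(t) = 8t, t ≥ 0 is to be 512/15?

G(s) has one factor of s in the denominator, so the system is type 1.
K_v = lim_{s→0} s·G(s) = K / (2·4·8) = (1/64)·K.
e_ss = 8/K_v = 512/15 ⇒ K_v = 15/64 ⇒ K = (15/64)/(1/64) = 15.

15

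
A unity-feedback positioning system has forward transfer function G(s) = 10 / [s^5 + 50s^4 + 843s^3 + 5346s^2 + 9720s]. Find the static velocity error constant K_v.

Factoring s from the denominator leaves a polynomial with constant term 9720, so the system is type 1.
K_v = lim_{s→0} s·G(s) = 10 / 9720 = 1/972.

1/972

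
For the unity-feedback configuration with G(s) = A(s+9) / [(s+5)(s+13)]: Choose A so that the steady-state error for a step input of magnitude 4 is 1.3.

15

G(s) has no factors of s in the denominator, so the system is type 0.
K_p = lim_{s→0} G(s) = A·9 / (5·13) = (9/65)·A.
e_ss = 4/(1 + K_p) = 1.3 ⇒ 1 + (9/65)·A = 40/13 ⇒ A = 15.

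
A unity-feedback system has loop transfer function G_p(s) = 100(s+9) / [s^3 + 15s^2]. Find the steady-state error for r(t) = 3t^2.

Factoring s^2 from the denominator leaves a polynomial with constant term 15, so the system is type 2.
K_a = lim_{s→0} s^2·G_p(s) = 100·9 / 15 = 60.
r(t) = 3t^2 gives R(s) = 6/s^3.
e_ss = 6/K_a = 6/60 = 0.1.

0.1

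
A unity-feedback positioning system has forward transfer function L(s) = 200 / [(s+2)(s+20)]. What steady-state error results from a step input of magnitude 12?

2

No free integrators in L(s): this is a type 0 system.
K_p = lim_{s→0} L(s) = 200 / (2·20) = 5.
e_ss = 12/(1 + K_p) = 12/6 = 2.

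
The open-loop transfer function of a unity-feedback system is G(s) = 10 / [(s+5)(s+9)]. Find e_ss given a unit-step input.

9/11

System type = 0 (no poles at s=0).
K_p = lim_{s→0} G(s) = 10 / (5·9) = 2/9.
e_ss = 1/(1 + K_p) = 1/(11/9) = 9/11.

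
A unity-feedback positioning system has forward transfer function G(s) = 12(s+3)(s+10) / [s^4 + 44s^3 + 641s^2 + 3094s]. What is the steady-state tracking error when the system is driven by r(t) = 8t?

3094/45

Lowest-order denominator term is 3094s, so the open loop has 1 pole at the origin → type 1 system.
K_v = lim_{s→0} s·G(s) = 12·3·10 / 3094 = 180/1547.
e_ss = 8/K_v = 8/(180/1547) = 3094/45.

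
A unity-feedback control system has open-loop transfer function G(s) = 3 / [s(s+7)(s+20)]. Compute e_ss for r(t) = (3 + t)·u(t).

System type = 1 (one pole at s=0). Treating each term separately:
  • 3: tracked with zero error.
  • t: e_ss = 1/K_v with K_v=3/140 → 140/3.
Total e_ss = 140/3.

140/3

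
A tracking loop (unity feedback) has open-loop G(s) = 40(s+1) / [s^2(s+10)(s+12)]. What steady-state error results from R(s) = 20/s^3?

Two free integrators in G(s): this is a type 2 system.
K_a = lim_{s→0} s^2·G(s) = 40·1 / (10·12) = 1/3.
r(t) = 10t^2 gives R(s) = 20/s^3.
e_ss = 20/K_a = 20/(1/3) = 60.

60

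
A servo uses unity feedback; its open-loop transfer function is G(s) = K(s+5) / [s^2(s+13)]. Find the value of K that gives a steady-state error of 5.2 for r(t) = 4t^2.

G(s) has two factors of s in the denominator, so the system is type 2.
K_a = lim_{s→0} s^2·G(s) = K·5 / (13) = (5/13)·K.
e_ss = 8/K_a = 5.2 ⇒ K_a = 20/13 ⇒ K = (20/13)/(5/13) = 4.

4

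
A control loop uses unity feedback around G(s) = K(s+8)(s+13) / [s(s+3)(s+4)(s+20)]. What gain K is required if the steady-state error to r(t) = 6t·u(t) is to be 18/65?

50

System type = 1 (one pole at s=0).
K_v = lim_{s→0} s·G(s) = K·8·13 / (3·4·20) = (13/30)·K.
e_ss = 6/K_v = 18/65 ⇒ K_v = 65/3 ⇒ K = (65/3)/(13/30) = 50.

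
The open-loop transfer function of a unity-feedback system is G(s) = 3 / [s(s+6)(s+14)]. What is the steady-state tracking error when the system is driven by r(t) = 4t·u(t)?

112

One free integrator in G(s): this is a type 1 system.
K_v = lim_{s→0} s·G(s) = 3 / (6·14) = 1/28.
e_ss = 4/K_v = 4/(1/28) = 112.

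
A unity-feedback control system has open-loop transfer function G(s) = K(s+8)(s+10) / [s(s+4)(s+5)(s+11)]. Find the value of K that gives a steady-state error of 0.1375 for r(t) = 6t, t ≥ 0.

G(s) has one factor of s in the denominator, so the system is type 1.
K_v = lim_{s→0} s·G(s) = K·8·10 / (4·5·11) = (4/11)·K.
e_ss = 6/K_v = 0.1375 ⇒ K_v = 480/11 ⇒ K = (480/11)/(4/11) = 120.

120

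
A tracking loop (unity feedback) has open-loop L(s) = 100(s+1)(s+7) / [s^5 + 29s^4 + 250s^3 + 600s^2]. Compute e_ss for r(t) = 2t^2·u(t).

Lowest-order denominator term is 600s^2, so the open loop has 2 poles at the origin → type 2 system.
K_a = lim_{s→0} s^2·L(s) = 100·1·7 / 600 = 7/6.
r(t) = 2t^2 gives R(s) = 4/s^3.
e_ss = 4/K_a = 4/(7/6) = 24/7.

24/7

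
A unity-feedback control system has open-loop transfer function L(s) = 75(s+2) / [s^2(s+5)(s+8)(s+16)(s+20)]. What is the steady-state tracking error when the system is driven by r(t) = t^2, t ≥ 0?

Two free integrators in L(s): this is a type 2 system.
K_a = lim_{s→0} s^2·L(s) = 75·2 / (5·8·16·20) = 3/256.
r(t) = t^2 gives R(s) = 2/s^3.
e_ss = 2/K_a = 2/(3/256) = 512/3.

512/3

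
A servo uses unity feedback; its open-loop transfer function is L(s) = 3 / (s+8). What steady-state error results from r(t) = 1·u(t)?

8/11

L(s) has no factors of s in the denominator, so the system is type 0.
K_p = lim_{s→0} L(s) = 3 / (8) = 0.375.
e_ss = 1/(1 + K_p) = 1/1.375 = 8/11.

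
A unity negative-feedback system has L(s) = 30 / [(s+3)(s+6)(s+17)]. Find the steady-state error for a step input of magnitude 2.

51/28

No free integrators in L(s): this is a type 0 system.
K_p = lim_{s→0} L(s) = 30 / (3·6·17) = 5/51.
e_ss = 2/(1 + K_p) = 2/(56/51) = 51/28.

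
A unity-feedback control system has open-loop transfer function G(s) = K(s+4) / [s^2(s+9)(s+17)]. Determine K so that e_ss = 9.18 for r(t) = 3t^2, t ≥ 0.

Two free integrators in G(s): this is a type 2 system.
K_a = lim_{s→0} s^2·G(s) = K·4 / (9·17) = (4/153)·K.
e_ss = 6/K_a = 9.18 ⇒ K_a = 100/153 ⇒ K = (100/153)/(4/153) = 25.

25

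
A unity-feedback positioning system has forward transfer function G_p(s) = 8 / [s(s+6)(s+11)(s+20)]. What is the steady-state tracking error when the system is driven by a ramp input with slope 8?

System type = 1 (one pole at s=0).
K_v = lim_{s→0} s·G_p(s) = 8 / (6·11·20) = 1/165.
e_ss = 8/K_v = 8/(1/165) = 1320.

1320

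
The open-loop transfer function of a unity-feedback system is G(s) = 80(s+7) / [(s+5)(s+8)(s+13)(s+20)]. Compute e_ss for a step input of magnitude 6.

780/137

System type = 0 (no poles at s=0).
K_p = lim_{s→0} G(s) = 80·7 / (5·8·13·20) = 7/130.
e_ss = 6/(1 + K_p) = 6/(137/130) = 780/137.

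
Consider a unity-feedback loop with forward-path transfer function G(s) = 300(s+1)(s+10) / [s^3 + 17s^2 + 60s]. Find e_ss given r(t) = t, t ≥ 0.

Factoring s from the denominator leaves a polynomial with constant term 60, so the system is type 1.
K_v = lim_{s→0} s·G(s) = 300·1·10 / 60 = 50.
e_ss = 1/K_v = 1/50 = 0.02.

0.02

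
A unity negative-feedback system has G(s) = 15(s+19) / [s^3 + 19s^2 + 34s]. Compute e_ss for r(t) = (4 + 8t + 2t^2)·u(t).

Lowest-order denominator term is 34s, so the open loop has 1 pole at the origin → type 1 system. Treating each term separately:
  • 4: tracked with zero error.
  • 8t: e_ss = 8/K_v with K_v=285/34 → 272/285.
  • 2t^2: a type-1 system cannot track it, e_ss → ∞.
The unbounded component dominates.

infinity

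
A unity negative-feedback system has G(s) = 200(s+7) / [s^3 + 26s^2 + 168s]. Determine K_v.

Factoring s from the denominator leaves a polynomial with constant term 168, so the system is type 1.
K_v = lim_{s→0} s·G(s) = 200·7 / 168 = 25/3.

25/3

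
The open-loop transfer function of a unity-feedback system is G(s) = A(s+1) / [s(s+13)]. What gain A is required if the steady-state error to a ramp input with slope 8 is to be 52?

One free integrator in G(s): this is a type 1 system.
K_v = lim_{s→0} s·G(s) = A·1 / (13) = (1/13)·A.
e_ss = 8/K_v = 52 ⇒ K_v = 2/13 ⇒ A = (2/13)/(1/13) = 2.

2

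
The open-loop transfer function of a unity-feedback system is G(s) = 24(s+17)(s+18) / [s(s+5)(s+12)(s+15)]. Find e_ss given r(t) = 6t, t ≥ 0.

25/34

One free integrator in G(s): this is a type 1 system.
K_v = lim_{s→0} s·G(s) = 24·17·18 / (5·12·15) = 8.16.
e_ss = 6/K_v = 6/8.16 = 25/34.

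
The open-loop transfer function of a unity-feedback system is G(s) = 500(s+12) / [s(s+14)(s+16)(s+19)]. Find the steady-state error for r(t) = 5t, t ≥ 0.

System type = 1 (one pole at s=0).
K_v = lim_{s→0} s·G(s) = 500·12 / (14·16·19) = 375/266.
e_ss = 5/K_v = 5/(375/266) = 266/75.

266/75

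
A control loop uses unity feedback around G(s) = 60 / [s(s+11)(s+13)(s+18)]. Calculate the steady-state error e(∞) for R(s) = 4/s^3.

One free integrator in G(s): this is a type 1 system.
For a type-1 system K_a = 0, so e_ss to a parabolic input is unbounded.

infinity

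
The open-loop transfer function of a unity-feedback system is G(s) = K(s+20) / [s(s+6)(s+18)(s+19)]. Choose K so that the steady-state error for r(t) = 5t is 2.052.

250

G(s) has one factor of s in the denominator, so the system is type 1.
K_v = lim_{s→0} s·G(s) = K·20 / (6·18·19) = (5/513)·K.
e_ss = 5/K_v = 2.052 ⇒ K_v = 1250/513 ⇒ K = (1250/513)/(5/513) = 250.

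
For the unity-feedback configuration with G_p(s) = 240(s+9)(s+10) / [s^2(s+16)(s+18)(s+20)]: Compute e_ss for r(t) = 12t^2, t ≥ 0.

6.4

The open loop has two poles at the origin → type 2 system.
K_a = lim_{s→0} s^2·G_p(s) = 240·9·10 / (16·18·20) = 3.75.
r(t) = 12t^2 gives R(s) = 24/s^3.
e_ss = 24/K_a = 24/3.75 = 6.4.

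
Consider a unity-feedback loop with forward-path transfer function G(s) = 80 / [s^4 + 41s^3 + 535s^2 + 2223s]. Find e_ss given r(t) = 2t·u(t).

The denominator has no term below 2223s — 1 pole at s=0, type 1.
K_v = lim_{s→0} s·G(s) = 80 / 2223 = 80/2223.
e_ss = 2/K_v = 2/(80/2223) = 55.575.

55.575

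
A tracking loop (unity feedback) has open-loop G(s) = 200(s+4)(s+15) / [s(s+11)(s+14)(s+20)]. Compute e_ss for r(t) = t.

System type = 1 (one pole at s=0).
K_v = lim_{s→0} s·G(s) = 200·4·15 / (11·14·20) = 300/77.
e_ss = 1/K_v = 1/(300/77) = 77/300.

77/300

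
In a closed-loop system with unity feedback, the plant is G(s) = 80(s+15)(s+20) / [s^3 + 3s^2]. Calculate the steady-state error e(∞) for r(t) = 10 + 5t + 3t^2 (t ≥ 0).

3/4000

Lowest-order denominator term is 3s^2, so the open loop has 2 poles at the origin → type 2 system. Treating each term separately:
  • 10: tracked with zero error.
  • 5t: tracked with zero error.
  • 3t^2: e_ss = 6/K_a with K_a=8000 → 3/4000.
Total e_ss = 3/4000.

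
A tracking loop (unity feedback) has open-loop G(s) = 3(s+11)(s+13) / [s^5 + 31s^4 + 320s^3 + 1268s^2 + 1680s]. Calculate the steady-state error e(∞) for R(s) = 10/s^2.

Lowest-order denominator term is 1680s, so the open loop has 1 pole at the origin → type 1 system.
K_v = lim_{s→0} s·G(s) = 3·11·13 / 1680 = 143/560.
e_ss = 10/K_v = 10/(143/560) = 5600/143.

5600/143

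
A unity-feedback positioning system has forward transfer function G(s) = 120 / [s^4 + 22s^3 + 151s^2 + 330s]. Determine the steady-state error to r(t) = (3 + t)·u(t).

2.75

Factoring s from the denominator leaves a polynomial with constant term 330, so the system is type 1. Taking each input component in turn:
  • 3: tracked with zero error.
  • t: e_ss = 1/K_v with K_v=4/11 → 2.75.
Total e_ss = 2.75.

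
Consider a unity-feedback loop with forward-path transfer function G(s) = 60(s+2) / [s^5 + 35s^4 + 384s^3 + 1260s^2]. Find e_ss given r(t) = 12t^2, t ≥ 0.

252

Factoring s^2 from the denominator leaves a polynomial with constant term 1260, so the system is type 2.
K_a = lim_{s→0} s^2·G(s) = 60·2 / 1260 = 2/21.
r(t) = 12t^2 gives R(s) = 24/s^3.
e_ss = 24/K_a = 24/(2/21) = 252.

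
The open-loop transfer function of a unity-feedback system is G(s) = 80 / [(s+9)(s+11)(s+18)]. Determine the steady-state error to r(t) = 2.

The open loop has no poles at the origin → type 0 system.
K_p = lim_{s→0} G(s) = 80 / (9·11·18) = 40/891.
e_ss = 2/(1 + K_p) = 2/(931/891) = 1782/931.

1782/931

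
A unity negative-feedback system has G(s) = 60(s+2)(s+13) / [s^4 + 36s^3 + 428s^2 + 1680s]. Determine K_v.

Lowest-order denominator term is 1680s, so the open loop has 1 pole at the origin → type 1 system.
K_v = lim_{s→0} s·G(s) = 60·2·13 / 1680 = 13/14.

13/14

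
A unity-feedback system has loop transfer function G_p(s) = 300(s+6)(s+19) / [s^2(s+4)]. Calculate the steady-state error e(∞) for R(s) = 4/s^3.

2/4275

Two free integrators in G_p(s): this is a type 2 system.
K_a = lim_{s→0} s^2·G_p(s) = 300·6·19 / (4) = 8550.
r(t) = 2t^2 gives R(s) = 4/s^3.
e_ss = 4/K_a = 4/8550 = 2/4275.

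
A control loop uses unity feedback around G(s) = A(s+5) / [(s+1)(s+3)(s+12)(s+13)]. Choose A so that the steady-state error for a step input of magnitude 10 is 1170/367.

The open loop has no poles at the origin → type 0 system.
K_p = lim_{s→0} G(s) = A·5 / (1·3·12·13) = (5/468)·A.
e_ss = 10/(1 + K_p) = 1170/367 ⇒ 1 + (5/468)·A = 367/117 ⇒ A = 200.

200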